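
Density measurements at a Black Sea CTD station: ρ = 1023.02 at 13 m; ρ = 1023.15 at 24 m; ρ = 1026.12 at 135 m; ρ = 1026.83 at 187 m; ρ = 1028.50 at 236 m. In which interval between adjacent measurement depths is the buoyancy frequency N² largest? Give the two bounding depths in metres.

Compute the density gradient over each adjacent pair:
  13–24 m: Δρ/Δz = 0.13/11 = 0.012 kg m⁻⁴
  24–135 m: Δρ/Δz = 2.97/111 = 0.027 kg m⁻⁴
  135–187 m: Δρ/Δz = 0.71/52 = 0.014 kg m⁻⁴
  187–236 m: Δρ/Δz = 1.67/49 = 0.034 kg m⁻⁴
The largest gradient is in the 187–236 m interval — the pycnocline.

187–236 m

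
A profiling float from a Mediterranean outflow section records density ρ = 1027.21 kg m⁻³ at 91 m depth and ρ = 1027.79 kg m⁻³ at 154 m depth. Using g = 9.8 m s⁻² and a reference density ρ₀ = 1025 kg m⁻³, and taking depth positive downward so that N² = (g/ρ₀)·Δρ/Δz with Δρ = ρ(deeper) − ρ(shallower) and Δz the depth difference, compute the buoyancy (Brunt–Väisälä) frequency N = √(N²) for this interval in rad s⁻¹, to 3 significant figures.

9.38 × 10⁻³ rad s⁻¹

Δρ = 1027.79 − 1027.21 = 0.58 kg m⁻³ over Δz = 154 − 91 = 63 m.
N² = (9.8/1025) × (0.58/63) = 8.8022 × 10⁻⁵ s⁻².
N = √(8.8022 × 10⁻⁵) = 9.3820 × 10⁻³ rad s⁻¹ ≈ 9.38 × 10⁻³ rad s⁻¹.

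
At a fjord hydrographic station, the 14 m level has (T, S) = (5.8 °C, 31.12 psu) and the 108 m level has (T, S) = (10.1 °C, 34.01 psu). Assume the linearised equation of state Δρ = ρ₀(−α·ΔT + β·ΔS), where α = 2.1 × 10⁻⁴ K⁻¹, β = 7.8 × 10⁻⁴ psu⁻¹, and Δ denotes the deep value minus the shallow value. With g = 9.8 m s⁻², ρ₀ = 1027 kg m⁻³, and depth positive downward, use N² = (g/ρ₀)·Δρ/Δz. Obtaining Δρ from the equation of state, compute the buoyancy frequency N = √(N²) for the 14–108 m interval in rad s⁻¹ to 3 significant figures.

ΔT = +4.3 K, ΔS = +2.89 psu (deep − shallow).
Δρ/ρ₀ = −αΔT + βΔS = -9.03 × 10⁻⁴ + 2.2542 × 10⁻³ = 1.3512 × 10⁻³, so Δρ ≈ 1.388 kg m⁻³.
N² = (g/ρ₀)·Δρ/Δz = g·(Δρ/ρ₀)/Δz = 9.8 × 1.3512 × 10⁻³ / 94 = 1.4087 × 10⁻⁴ s⁻².
N = √(1.4087 × 10⁻⁴) = 0.011869 rad s⁻¹ ≈ 0.0119 rad s⁻¹.

0.0119 rad s⁻¹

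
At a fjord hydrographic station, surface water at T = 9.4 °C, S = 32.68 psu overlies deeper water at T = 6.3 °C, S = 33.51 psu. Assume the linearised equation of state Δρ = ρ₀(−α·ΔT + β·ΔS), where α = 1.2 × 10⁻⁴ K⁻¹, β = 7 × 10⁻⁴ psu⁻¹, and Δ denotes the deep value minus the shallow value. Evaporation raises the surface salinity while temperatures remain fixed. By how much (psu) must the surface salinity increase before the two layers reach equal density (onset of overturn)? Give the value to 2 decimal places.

1.36 psu

Neutral buoyancy requires −α(T_deep − T_surf) + β(S_deep − S_surf′) = 0.
S_surf′ = S_deep − (α/β)·ΔT = 33.51 − (1.2 × 10⁻⁴/7 × 10⁻⁴)·(-3.1) = 34.0414 psu.
Increase required: 34.0414 − 32.68 = 1.3614 psu.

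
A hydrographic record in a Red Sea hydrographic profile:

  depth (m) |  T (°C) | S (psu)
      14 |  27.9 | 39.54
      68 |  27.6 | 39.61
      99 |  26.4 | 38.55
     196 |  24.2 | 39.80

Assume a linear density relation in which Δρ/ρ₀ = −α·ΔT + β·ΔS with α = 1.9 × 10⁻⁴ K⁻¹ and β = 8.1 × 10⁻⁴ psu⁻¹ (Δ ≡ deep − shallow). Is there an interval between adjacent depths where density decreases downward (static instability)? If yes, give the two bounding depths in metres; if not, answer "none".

68–99 m

Evaluate Δρ/ρ₀ = −αΔT + βΔS across each adjacent pair:
  14–68 m: −αΔT+βΔS = −(1.9 × 10⁻⁴)(-0.3)+(8.1 × 10⁻⁴)(+0.07) = 1.1 × 10⁻⁴ → stable
  68–99 m: −αΔT+βΔS = −(1.9 × 10⁻⁴)(-1.2)+(8.1 × 10⁻⁴)(-1.06) = -6.3 × 10⁻⁴ → UNSTABLE
  99–196 m: −αΔT+βΔS = −(1.9 × 10⁻⁴)(-2.2)+(8.1 × 10⁻⁴)(+1.25) = 1.4 × 10⁻³ → stable
The 68–99 m interval has Δρ < 0: lighter water underlies denser water.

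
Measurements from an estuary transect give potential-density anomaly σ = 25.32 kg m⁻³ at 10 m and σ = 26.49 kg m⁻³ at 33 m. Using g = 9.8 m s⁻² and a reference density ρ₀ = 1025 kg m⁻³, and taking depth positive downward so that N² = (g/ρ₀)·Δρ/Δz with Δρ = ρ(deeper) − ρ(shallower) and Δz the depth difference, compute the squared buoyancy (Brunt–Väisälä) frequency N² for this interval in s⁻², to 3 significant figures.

4.86 × 10⁻⁴ s⁻²

Δρ = 1026.49 − 1025.32 = 1.17 kg m⁻³ over Δz = 33 − 10 = 23 m.
N² = (9.8/1025) × (1.17/23) = 4.8636 × 10⁻⁴ s⁻² ≈ 4.86 × 10⁻⁴ s⁻².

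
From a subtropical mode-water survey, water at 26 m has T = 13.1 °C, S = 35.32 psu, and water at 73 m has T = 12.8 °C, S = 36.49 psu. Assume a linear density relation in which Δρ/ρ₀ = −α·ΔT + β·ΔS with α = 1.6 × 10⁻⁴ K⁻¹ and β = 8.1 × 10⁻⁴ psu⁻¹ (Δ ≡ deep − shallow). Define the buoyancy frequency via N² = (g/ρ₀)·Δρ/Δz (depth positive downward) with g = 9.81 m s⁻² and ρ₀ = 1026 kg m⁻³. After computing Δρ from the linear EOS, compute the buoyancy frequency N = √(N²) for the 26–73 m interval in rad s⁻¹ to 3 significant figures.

ΔT = -0.3 K, ΔS = +1.17 psu (deep − shallow).
Δρ/ρ₀ = −αΔT + βΔS = 4.80 × 10⁻⁵ + 9.477 × 10⁻⁴ = 9.957 × 10⁻⁴, so Δρ ≈ 1.022 kg m⁻³.
N² = (g/ρ₀)·Δρ/Δz = g·(Δρ/ρ₀)/Δz = 9.81 × 9.957 × 10⁻⁴ / 47 = 2.0783 × 10⁻⁴ s⁻².
N = √(2.0783 × 10⁻⁴) = 0.014416 rad s⁻¹ ≈ 0.0144 rad s⁻¹.

0.0144 rad s⁻¹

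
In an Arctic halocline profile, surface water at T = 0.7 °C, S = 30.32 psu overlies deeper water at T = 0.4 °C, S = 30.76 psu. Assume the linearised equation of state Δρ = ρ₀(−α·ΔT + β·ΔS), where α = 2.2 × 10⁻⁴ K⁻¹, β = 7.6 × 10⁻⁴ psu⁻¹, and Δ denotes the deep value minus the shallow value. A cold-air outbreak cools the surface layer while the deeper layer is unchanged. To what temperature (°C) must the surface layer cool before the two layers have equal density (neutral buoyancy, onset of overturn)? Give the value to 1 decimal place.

-1.1 °C

Neutral buoyancy requires Δρ = 0, i.e. −α(T_deep − T_surf′) + β(S_deep − S_surf) = 0.
T_surf′ = T_deep − (β/α)·ΔS = 0.4 − (7.6 × 10⁻⁴/2.2 × 10⁻⁴)·(+0.44) = -1.120 °C.
Cooling required: 0.7 − (-1.120) = 1.820 °C.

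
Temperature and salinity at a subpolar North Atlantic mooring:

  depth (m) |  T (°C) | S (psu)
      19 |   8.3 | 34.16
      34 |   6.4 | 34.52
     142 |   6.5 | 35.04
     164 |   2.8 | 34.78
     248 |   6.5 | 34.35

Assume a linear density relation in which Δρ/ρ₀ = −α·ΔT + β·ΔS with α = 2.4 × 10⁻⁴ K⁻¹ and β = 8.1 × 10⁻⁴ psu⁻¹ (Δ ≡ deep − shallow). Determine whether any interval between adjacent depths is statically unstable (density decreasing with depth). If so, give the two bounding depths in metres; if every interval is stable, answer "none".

164–248 m

Evaluate Δρ/ρ₀ = −αΔT + βΔS across each adjacent pair:
  19–34 m: −αΔT+βΔS = −(2.4 × 10⁻⁴)(-1.9)+(8.1 × 10⁻⁴)(+0.36) = 7.5 × 10⁻⁴ → stable
  34–142 m: −αΔT+βΔS = −(2.4 × 10⁻⁴)(+0.1)+(8.1 × 10⁻⁴)(+0.52) = 4.0 × 10⁻⁴ → stable
  142–164 m: −αΔT+βΔS = −(2.4 × 10⁻⁴)(-3.7)+(8.1 × 10⁻⁴)(-0.26) = 6.8 × 10⁻⁴ → stable
  164–248 m: −αΔT+βΔS = −(2.4 × 10⁻⁴)(+3.7)+(8.1 × 10⁻⁴)(-0.43) = -1.2 × 10⁻³ → UNSTABLE
The 164–248 m interval has Δρ < 0: lighter water underlies denser water.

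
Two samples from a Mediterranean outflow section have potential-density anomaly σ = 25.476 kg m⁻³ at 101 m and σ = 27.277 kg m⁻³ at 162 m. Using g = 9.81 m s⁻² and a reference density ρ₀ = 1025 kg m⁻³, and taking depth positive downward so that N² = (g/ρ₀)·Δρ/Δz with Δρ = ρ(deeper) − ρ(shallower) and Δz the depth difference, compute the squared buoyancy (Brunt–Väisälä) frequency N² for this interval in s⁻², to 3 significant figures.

2.83 × 10⁻⁴ s⁻²

Δρ = 1027.277 − 1025.476 = 1.801 kg m⁻³ over Δz = 162 − 101 = 61 m.
N² = (9.81/1025) × (1.801/61) = 2.8257 × 10⁻⁴ s⁻² ≈ 2.83 × 10⁻⁴ s⁻².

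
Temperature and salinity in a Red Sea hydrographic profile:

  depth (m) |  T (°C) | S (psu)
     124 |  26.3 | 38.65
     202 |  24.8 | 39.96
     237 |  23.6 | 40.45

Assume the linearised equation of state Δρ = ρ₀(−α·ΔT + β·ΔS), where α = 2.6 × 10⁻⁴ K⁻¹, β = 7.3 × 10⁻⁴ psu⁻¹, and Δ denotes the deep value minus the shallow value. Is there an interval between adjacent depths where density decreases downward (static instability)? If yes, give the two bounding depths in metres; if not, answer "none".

none

Evaluate Δρ/ρ₀ = −αΔT + βΔS across each adjacent pair:
  124–202 m: −αΔT+βΔS = −(2.6 × 10⁻⁴)(-1.5)+(7.3 × 10⁻⁴)(+1.31) = 1.3 × 10⁻³ → stable
  202–237 m: −αΔT+βΔS = −(2.6 × 10⁻⁴)(-1.2)+(7.3 × 10⁻⁴)(+0.49) = 6.7 × 10⁻⁴ → stable
Every interval has Δρ > 0: the column is stably stratified throughout.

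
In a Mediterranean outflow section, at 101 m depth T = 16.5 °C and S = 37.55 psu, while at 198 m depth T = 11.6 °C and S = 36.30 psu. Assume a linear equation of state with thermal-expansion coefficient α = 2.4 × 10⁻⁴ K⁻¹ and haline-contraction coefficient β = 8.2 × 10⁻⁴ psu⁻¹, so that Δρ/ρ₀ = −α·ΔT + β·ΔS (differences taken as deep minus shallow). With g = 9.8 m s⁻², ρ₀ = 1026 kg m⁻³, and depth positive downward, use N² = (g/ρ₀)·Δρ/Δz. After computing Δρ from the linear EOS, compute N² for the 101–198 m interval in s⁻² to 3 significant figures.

ΔT = -4.9 K, ΔS = -1.25 psu (deep − shallow).
Δρ/ρ₀ = −αΔT + βΔS = 1.176 × 10⁻³ − 1.025 × 10⁻³ = 1.51 × 10⁻⁴, so Δρ ≈ 0.1549 kg m⁻³.
N² = (g/ρ₀)·Δρ/Δz = g·(Δρ/ρ₀)/Δz = 9.8 × 1.51 × 10⁻⁴ / 97 = 1.5256 × 10⁻⁵ s⁻² ≈ 1.53 × 10⁻⁵ s⁻².

1.53 × 10⁻⁵ s⁻²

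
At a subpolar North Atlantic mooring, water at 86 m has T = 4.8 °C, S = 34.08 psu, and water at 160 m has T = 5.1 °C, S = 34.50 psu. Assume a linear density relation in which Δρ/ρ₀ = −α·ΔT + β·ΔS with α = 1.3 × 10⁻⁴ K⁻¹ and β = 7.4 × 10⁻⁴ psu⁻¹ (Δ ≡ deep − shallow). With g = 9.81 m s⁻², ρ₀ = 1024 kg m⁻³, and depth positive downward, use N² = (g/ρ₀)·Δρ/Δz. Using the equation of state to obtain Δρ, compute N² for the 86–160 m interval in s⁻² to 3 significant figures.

ΔT = +0.3 K, ΔS = +0.42 psu (deep − shallow).
Δρ/ρ₀ = −αΔT + βΔS = -3.90 × 10⁻⁵ + 3.108 × 10⁻⁴ = 2.718 × 10⁻⁴, so Δρ ≈ 0.2783 kg m⁻³.
N² = (g/ρ₀)·Δρ/Δz = g·(Δρ/ρ₀)/Δz = 9.81 × 2.718 × 10⁻⁴ / 74 = 3.6032 × 10⁻⁵ s⁻² ≈ 3.60 × 10⁻⁵ s⁻².

3.60 × 10⁻⁵ s⁻²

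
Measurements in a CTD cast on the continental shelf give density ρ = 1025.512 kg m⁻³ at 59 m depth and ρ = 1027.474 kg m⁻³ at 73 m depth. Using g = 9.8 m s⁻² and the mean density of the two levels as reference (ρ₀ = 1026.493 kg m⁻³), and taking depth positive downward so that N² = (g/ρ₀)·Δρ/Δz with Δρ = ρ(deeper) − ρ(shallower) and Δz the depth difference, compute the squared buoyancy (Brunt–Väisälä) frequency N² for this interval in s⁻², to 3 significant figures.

Δρ = 1027.474 − 1025.512 = 1.962 kg m⁻³ over Δz = 73 − 59 = 14 m.
N² = (9.8/1026.493) × (1.962/14) = 1.3380 × 10⁻³ s⁻² ≈ 1.34 × 10⁻³ s⁻².

1.34 × 10⁻³ s⁻²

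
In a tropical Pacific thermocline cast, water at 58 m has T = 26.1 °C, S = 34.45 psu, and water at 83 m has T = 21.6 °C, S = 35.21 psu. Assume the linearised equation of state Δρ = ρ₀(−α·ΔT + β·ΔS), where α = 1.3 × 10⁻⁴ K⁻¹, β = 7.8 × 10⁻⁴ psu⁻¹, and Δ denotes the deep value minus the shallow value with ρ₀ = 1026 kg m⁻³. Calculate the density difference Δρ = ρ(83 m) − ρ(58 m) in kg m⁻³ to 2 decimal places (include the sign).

+1.21 kg m⁻³

ΔT = -4.5 K, ΔS = +0.76 psu (deep − shallow).
Δρ/ρ₀ = −(1.3 × 10⁻⁴)(-4.5) + (7.8 × 10⁻⁴)(+0.76) = 1.1778 × 10⁻³.
Δρ = 1026 × (1.1778 × 10⁻³) = +1.21 kg m⁻³.
Positive Δρ: denser below, stable.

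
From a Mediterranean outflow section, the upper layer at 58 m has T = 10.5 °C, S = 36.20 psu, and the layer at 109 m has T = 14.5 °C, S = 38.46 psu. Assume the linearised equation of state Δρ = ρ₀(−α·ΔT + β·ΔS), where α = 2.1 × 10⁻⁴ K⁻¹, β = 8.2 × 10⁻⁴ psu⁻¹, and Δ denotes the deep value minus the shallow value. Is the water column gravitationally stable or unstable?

stable

ΔT = 14.5 − 10.5 = +4.0 K and ΔS = 38.46 − 36.20 = +2.26 psu (deep − shallow).
−αΔT = -8.40 × 10⁻⁴; βΔS = 1.8532 × 10⁻³; sum Δρ/ρ₀ = 1.0132 × 10⁻³.
Δρ/ρ₀ > 0, so Δρ > 0: deeper water is denser → statically stable.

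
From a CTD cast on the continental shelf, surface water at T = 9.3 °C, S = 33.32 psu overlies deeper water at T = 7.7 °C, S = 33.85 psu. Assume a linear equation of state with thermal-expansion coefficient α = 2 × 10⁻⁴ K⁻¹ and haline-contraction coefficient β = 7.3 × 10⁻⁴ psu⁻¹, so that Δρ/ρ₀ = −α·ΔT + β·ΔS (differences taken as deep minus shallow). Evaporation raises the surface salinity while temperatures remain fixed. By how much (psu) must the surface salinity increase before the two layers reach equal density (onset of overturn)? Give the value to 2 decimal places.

Neutral buoyancy requires −α(T_deep − T_surf) + β(S_deep − S_surf′) = 0.
S_surf′ = S_deep − (α/β)·ΔT = 33.85 − (2 × 10⁻⁴/7.3 × 10⁻⁴)·(-1.6) = 34.2884 psu.
Increase required: 34.2884 − 33.32 = 0.9684 psu.

0.97 psu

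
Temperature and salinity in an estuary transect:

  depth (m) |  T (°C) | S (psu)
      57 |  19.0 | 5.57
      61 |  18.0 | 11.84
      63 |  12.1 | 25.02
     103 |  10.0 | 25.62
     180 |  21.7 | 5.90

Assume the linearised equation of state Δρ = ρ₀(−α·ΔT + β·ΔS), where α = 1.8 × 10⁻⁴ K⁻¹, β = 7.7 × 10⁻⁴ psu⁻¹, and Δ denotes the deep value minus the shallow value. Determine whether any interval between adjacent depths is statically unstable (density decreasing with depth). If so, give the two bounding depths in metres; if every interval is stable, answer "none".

103–180 m

Evaluate Δρ/ρ₀ = −αΔT + βΔS across each adjacent pair:
  57–61 m: −αΔT+βΔS = −(1.8 × 10⁻⁴)(-1.0)+(7.7 × 10⁻⁴)(+6.27) = 5.0 × 10⁻³ → stable
  61–63 m: −αΔT+βΔS = −(1.8 × 10⁻⁴)(-5.9)+(7.7 × 10⁻⁴)(+13.18) = 0.011 → stable
  63–103 m: −αΔT+βΔS = −(1.8 × 10⁻⁴)(-2.1)+(7.7 × 10⁻⁴)(+0.60) = 8.4 × 10⁻⁴ → stable
  103–180 m: −αΔT+βΔS = −(1.8 × 10⁻⁴)(+11.7)+(7.7 × 10⁻⁴)(-19.72) = -0.017 → UNSTABLE
The 103–180 m interval has Δρ < 0: lighter water underlies denser water.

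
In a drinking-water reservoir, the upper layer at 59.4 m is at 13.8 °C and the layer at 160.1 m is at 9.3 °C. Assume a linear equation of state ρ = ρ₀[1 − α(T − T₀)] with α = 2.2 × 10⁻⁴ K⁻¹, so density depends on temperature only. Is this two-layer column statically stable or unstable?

ΔT = 9.3 − 13.8 = -4.5 K, so Δρ/ρ₀ = −αΔT = 9.90 × 10⁻⁴.
Δρ/ρ₀ > 0, so Δρ > 0: deeper water is denser → statically stable.

stable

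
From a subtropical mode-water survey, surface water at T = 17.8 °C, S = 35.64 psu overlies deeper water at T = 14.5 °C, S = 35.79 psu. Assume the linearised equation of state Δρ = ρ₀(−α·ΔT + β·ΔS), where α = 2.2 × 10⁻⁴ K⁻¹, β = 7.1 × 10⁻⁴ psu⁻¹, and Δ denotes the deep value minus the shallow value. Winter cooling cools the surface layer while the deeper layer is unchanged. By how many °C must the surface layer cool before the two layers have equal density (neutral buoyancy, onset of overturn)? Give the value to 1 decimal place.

3.8 °C

Neutral buoyancy requires Δρ = 0, i.e. −α(T_deep − T_surf′) + β(S_deep − S_surf) = 0.
T_surf′ = T_deep − (β/α)·ΔS = 14.5 − (7.1 × 10⁻⁴/2.2 × 10⁻⁴)·(+0.15) = 14.016 °C.
Cooling required: 17.8 − (14.016) = 3.784 °C.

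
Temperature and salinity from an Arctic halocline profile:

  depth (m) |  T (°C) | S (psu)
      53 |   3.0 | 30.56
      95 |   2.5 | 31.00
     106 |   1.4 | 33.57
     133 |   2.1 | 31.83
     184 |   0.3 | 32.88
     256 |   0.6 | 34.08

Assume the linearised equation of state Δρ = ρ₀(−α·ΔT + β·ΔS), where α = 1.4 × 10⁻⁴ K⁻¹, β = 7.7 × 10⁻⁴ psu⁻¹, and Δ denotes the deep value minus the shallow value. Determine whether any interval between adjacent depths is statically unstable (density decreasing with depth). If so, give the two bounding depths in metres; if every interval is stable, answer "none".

Evaluate Δρ/ρ₀ = −αΔT + βΔS across each adjacent pair:
  53–95 m: −αΔT+βΔS = −(1.4 × 10⁻⁴)(-0.5)+(7.7 × 10⁻⁴)(+0.44) = 4.1 × 10⁻⁴ → stable
  95–106 m: −αΔT+βΔS = −(1.4 × 10⁻⁴)(-1.1)+(7.7 × 10⁻⁴)(+2.57) = 2.1 × 10⁻³ → stable
  106–133 m: −αΔT+βΔS = −(1.4 × 10⁻⁴)(+0.7)+(7.7 × 10⁻⁴)(-1.74) = -1.4 × 10⁻³ → UNSTABLE
  133–184 m: −αΔT+βΔS = −(1.4 × 10⁻⁴)(-1.8)+(7.7 × 10⁻⁴)(+1.05) = 1.1 × 10⁻³ → stable
  184–256 m: −αΔT+βΔS = −(1.4 × 10⁻⁴)(+0.3)+(7.7 × 10⁻⁴)(+1.20) = 8.8 × 10⁻⁴ → stable
The 106–133 m interval has Δρ < 0: lighter water underlies denser water.

106–133 m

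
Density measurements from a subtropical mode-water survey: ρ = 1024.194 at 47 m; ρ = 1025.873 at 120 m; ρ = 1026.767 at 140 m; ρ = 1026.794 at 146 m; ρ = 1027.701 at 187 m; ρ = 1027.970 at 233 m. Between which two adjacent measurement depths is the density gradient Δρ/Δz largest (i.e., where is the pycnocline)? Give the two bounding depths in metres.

Compute the density gradient over each adjacent pair:
  47–120 m: Δρ/Δz = 1.679/73 = 0.023 kg m⁻⁴
  120–140 m: Δρ/Δz = 0.894/20 = 0.045 kg m⁻⁴
  140–146 m: Δρ/Δz = 0.027/6 = 4.5 × 10⁻³ kg m⁻⁴
  146–187 m: Δρ/Δz = 0.907/41 = 0.022 kg m⁻⁴
  187–233 m: Δρ/Δz = 0.269/46 = 5.8 × 10⁻³ kg m⁻⁴
The largest gradient is in the 120–140 m interval — the pycnocline.

120–140 m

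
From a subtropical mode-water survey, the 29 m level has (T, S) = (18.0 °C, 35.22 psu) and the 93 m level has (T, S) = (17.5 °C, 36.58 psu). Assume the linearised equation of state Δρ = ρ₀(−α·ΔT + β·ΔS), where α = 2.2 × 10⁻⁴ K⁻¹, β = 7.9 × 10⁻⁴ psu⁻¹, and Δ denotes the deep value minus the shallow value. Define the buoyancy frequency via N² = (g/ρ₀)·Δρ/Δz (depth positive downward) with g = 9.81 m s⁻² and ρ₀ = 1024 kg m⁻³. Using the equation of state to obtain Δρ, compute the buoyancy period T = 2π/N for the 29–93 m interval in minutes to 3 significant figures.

ΔT = -0.5 K, ΔS = +1.36 psu (deep − shallow).
Δρ/ρ₀ = −αΔT + βΔS = 1.10 × 10⁻⁴ + 1.0744 × 10⁻³ = 1.1844 × 10⁻³, so Δρ ≈ 1.213 kg m⁻³.
N² = (g/ρ₀)·Δρ/Δz = g·(Δρ/ρ₀)/Δz = 9.81 × 1.1844 × 10⁻³ / 64 = 1.8155 × 10⁻⁴ s⁻².
N = √(1.8155 × 10⁻⁴) = 0.013474 rad s⁻¹ → T = 2π/N = 466.32 s = 7.7720 min ≈ 7.77 min.

7.77 min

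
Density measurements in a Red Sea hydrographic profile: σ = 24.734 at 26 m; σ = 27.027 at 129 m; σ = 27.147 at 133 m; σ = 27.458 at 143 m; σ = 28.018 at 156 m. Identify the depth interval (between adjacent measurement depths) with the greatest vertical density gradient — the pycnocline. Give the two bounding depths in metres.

Compute the density gradient over each adjacent pair:
  26–129 m: Δρ/Δz = 2.293/103 = 0.022 kg m⁻⁴
  129–133 m: Δρ/Δz = 0.120/4 = 0.030 kg m⁻⁴
  133–143 m: Δρ/Δz = 0.311/10 = 0.031 kg m⁻⁴
  143–156 m: Δρ/Δz = 0.560/13 = 0.043 kg m⁻⁴
The largest gradient is in the 143–156 m interval — the pycnocline.

143–156 m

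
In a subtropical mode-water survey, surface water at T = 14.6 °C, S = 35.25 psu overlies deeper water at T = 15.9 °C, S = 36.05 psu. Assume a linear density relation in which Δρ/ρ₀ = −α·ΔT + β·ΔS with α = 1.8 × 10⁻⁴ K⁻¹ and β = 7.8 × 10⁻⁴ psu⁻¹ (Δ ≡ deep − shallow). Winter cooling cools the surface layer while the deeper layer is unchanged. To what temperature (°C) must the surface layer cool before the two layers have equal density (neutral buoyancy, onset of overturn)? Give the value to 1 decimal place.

Neutral buoyancy requires Δρ = 0, i.e. −α(T_deep − T_surf′) + β(S_deep − S_surf) = 0.
T_surf′ = T_deep − (β/α)·ΔS = 15.9 − (7.8 × 10⁻⁴/1.8 × 10⁻⁴)·(+0.80) = 12.433 °C.
Cooling required: 14.6 − (12.433) = 2.167 °C.

12.4 °C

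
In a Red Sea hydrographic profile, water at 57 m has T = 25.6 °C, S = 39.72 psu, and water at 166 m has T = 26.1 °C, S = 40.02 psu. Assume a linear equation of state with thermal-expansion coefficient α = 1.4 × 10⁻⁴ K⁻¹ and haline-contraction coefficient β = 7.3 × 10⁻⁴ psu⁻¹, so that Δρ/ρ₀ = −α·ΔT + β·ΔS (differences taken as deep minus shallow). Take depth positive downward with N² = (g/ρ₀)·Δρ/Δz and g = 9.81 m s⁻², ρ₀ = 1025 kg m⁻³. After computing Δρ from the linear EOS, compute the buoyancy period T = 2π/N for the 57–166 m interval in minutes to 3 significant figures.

28.6 min

ΔT = +0.5 K, ΔS = +0.30 psu (deep − shallow).
Δρ/ρ₀ = −αΔT + βΔS = -7.00 × 10⁻⁵ + 2.19 × 10⁻⁴ = 1.49 × 10⁻⁴, so Δρ ≈ 0.1527 kg m⁻³.
N² = (g/ρ₀)·Δρ/Δz = g·(Δρ/ρ₀)/Δz = 9.81 × 1.49 × 10⁻⁴ / 109 = 1.3410 × 10⁻⁵ s⁻².
N = √(1.3410 × 10⁻⁵) = 3.6620 × 10⁻³ rad s⁻¹ → T = 2π/N = 1.7158 × 10³ s = 28.597 min ≈ 28.6 min.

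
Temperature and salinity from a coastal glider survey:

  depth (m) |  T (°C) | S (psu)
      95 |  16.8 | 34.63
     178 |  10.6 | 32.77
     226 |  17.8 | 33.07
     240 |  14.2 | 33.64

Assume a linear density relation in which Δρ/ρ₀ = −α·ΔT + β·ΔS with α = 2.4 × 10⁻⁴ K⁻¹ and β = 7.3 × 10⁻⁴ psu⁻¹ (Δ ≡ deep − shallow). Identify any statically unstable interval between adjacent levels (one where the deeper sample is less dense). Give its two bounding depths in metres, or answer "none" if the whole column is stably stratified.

178–226 m

Evaluate Δρ/ρ₀ = −αΔT + βΔS across each adjacent pair:
  95–178 m: −αΔT+βΔS = −(2.4 × 10⁻⁴)(-6.2)+(7.3 × 10⁻⁴)(-1.86) = 1.3 × 10⁻⁴ → stable
  178–226 m: −αΔT+βΔS = −(2.4 × 10⁻⁴)(+7.2)+(7.3 × 10⁻⁴)(+0.30) = -1.5 × 10⁻³ → UNSTABLE
  226–240 m: −αΔT+βΔS = −(2.4 × 10⁻⁴)(-3.6)+(7.3 × 10⁻⁴)(+0.57) = 1.3 × 10⁻³ → stable
The 178–226 m interval has Δρ < 0: lighter water underlies denser water.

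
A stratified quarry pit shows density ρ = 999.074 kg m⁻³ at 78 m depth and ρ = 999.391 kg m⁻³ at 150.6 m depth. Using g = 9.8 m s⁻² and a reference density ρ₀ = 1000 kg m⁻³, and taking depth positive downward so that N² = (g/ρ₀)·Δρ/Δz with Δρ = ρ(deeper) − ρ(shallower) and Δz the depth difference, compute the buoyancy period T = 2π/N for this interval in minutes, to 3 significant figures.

Δρ = 999.391 − 999.074 = 0.317 kg m⁻³ over Δz = 150.6 − 78 = 72.6 m.
N² = (9.8/1000) × (0.317/72.6) = 4.2791 × 10⁻⁵ s⁻².
N = √(4.2791 × 10⁻⁵) = 6.5415 × 10⁻³ rad s⁻¹, so T = 2π/N = 960.51 s = 16.009 min ≈ 16.0 min.
A positive N² confirms static stability across the interval.

16.0 min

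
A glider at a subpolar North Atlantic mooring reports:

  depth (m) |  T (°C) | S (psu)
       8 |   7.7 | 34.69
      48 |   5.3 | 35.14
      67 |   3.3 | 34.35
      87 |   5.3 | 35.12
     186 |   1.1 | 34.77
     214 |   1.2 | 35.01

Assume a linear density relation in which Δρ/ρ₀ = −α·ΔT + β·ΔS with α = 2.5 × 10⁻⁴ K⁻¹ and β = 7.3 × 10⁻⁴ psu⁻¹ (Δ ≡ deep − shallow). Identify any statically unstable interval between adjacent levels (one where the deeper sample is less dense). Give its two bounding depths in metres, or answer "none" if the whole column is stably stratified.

Evaluate Δρ/ρ₀ = −αΔT + βΔS across each adjacent pair:
  8–48 m: −αΔT+βΔS = −(2.5 × 10⁻⁴)(-2.4)+(7.3 × 10⁻⁴)(+0.45) = 9.3 × 10⁻⁴ → stable
  48–67 m: −αΔT+βΔS = −(2.5 × 10⁻⁴)(-2.0)+(7.3 × 10⁻⁴)(-0.79) = -7.7 × 10⁻⁵ → UNSTABLE
  67–87 m: −αΔT+βΔS = −(2.5 × 10⁻⁴)(+2.0)+(7.3 × 10⁻⁴)(+0.77) = 6.2 × 10⁻⁵ → stable
  87–186 m: −αΔT+βΔS = −(2.5 × 10⁻⁴)(-4.2)+(7.3 × 10⁻⁴)(-0.35) = 7.9 × 10⁻⁴ → stable
  186–214 m: −αΔT+βΔS = −(2.5 × 10⁻⁴)(+0.1)+(7.3 × 10⁻⁴)(+0.24) = 1.5 × 10⁻⁴ → stable
The 48–67 m interval has Δρ < 0: lighter water underlies denser water.

48–67 m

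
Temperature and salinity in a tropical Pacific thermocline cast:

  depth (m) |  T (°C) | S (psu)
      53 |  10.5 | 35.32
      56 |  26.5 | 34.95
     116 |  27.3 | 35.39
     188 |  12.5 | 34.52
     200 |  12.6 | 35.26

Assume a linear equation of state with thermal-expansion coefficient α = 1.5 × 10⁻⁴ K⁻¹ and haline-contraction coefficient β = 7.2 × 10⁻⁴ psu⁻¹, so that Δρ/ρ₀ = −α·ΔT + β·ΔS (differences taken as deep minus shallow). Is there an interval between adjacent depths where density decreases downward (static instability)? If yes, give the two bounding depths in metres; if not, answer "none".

Evaluate Δρ/ρ₀ = −αΔT + βΔS across each adjacent pair:
  53–56 m: −αΔT+βΔS = −(1.5 × 10⁻⁴)(+16.0)+(7.2 × 10⁻⁴)(-0.37) = -2.7 × 10⁻³ → UNSTABLE
  56–116 m: −αΔT+βΔS = −(1.5 × 10⁻⁴)(+0.8)+(7.2 × 10⁻⁴)(+0.44) = 2.0 × 10⁻⁴ → stable
  116–188 m: −αΔT+βΔS = −(1.5 × 10⁻⁴)(-14.8)+(7.2 × 10⁻⁴)(-0.87) = 1.6 × 10⁻³ → stable
  188–200 m: −αΔT+βΔS = −(1.5 × 10⁻⁴)(+0.1)+(7.2 × 10⁻⁴)(+0.74) = 5.2 × 10⁻⁴ → stable
The 53–56 m interval has Δρ < 0: lighter water underlies denser water.

53–56 m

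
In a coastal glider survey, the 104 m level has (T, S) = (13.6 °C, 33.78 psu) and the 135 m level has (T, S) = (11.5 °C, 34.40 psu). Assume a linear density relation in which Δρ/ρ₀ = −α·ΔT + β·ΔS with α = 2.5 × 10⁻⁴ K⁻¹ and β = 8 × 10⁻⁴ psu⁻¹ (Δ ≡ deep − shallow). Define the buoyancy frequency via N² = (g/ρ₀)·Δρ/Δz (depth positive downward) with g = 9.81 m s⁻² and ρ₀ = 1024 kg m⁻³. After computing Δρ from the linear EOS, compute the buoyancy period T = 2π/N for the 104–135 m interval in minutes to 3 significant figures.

5.83 min

ΔT = -2.1 K, ΔS = +0.62 psu (deep − shallow).
Δρ/ρ₀ = −αΔT + βΔS = 5.25 × 10⁻⁴ + 4.96 × 10⁻⁴ = 1.021 × 10⁻³, so Δρ ≈ 1.046 kg m⁻³.
N² = (g/ρ₀)·Δρ/Δz = g·(Δρ/ρ₀)/Δz = 9.81 × 1.021 × 10⁻³ / 31 = 3.2310 × 10⁻⁴ s⁻².
N = √(3.2310 × 10⁻⁴) = 0.017975 rad s⁻¹ → T = 2π/N = 349.55 s = 5.8258 min ≈ 5.83 min.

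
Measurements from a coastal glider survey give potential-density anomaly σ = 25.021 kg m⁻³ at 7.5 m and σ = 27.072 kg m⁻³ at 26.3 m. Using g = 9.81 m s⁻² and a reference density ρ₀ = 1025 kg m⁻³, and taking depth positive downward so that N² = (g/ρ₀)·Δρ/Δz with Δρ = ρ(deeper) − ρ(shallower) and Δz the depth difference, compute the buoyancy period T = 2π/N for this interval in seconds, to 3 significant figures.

Δρ = 1027.072 − 1025.021 = 2.051 kg m⁻³ over Δz = 26.3 − 7.5 = 18.8 m.
N² = (9.81/1025) × (2.051/18.8) = 1.0441 × 10⁻³ s⁻².
N = √(1.0441 × 10⁻³) = 0.032313 rad s⁻¹, so T = 2π/N = 194.45 s ≈ 194 s.

194 s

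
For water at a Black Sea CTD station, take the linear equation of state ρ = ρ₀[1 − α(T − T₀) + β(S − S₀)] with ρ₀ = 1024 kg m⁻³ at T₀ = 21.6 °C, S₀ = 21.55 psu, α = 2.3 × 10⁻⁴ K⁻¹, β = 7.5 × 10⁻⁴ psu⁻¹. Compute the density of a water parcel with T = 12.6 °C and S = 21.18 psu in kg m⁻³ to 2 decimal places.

1025.84 kg m⁻³

T − T₀ = -9.0 K, S − S₀ = -0.37 psu.
Bracket = 1 − α·(-9.0) + β·(-0.37) = 1 + (1.7925 × 10⁻³) = 1.0017925.
ρ = 1024 × 1.0017925 = 1025.84 kg m⁻³.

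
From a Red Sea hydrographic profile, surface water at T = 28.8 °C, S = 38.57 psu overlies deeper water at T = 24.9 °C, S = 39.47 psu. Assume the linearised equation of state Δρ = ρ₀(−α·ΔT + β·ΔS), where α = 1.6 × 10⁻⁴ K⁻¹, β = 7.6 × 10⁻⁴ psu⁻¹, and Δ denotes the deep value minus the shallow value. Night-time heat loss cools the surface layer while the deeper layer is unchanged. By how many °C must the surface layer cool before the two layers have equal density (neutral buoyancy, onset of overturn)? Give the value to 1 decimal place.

8.2 °C

Neutral buoyancy requires Δρ = 0, i.e. −α(T_deep − T_surf′) + β(S_deep − S_surf) = 0.
T_surf′ = T_deep − (β/α)·ΔS = 24.9 − (7.6 × 10⁻⁴/1.6 × 10⁻⁴)·(+0.90) = 20.625 °C.
Cooling required: 28.8 − (20.625) = 8.175 °C.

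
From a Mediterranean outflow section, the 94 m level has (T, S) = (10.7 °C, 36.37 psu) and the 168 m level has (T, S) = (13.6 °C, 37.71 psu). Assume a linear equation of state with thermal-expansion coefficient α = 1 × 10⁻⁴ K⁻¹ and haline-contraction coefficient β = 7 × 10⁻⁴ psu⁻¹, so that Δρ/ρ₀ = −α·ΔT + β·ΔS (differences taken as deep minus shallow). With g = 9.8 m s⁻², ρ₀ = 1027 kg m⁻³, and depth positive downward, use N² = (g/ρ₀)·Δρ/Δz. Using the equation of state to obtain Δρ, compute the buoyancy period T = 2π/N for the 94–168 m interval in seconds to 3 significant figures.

678 s

ΔT = +2.9 K, ΔS = +1.34 psu (deep − shallow).
Δρ/ρ₀ = −αΔT + βΔS = -2.90 × 10⁻⁴ + 9.38 × 10⁻⁴ = 6.48 × 10⁻⁴, so Δρ ≈ 0.6655 kg m⁻³.
N² = (g/ρ₀)·Δρ/Δz = g·(Δρ/ρ₀)/Δz = 9.8 × 6.48 × 10⁻⁴ / 74 = 8.5816 × 10⁻⁵ s⁻².
N = √(8.5816 × 10⁻⁵) = 9.2637 × 10⁻³ rad s⁻¹ → T = 2π/N = 678.26 s ≈ 678 s.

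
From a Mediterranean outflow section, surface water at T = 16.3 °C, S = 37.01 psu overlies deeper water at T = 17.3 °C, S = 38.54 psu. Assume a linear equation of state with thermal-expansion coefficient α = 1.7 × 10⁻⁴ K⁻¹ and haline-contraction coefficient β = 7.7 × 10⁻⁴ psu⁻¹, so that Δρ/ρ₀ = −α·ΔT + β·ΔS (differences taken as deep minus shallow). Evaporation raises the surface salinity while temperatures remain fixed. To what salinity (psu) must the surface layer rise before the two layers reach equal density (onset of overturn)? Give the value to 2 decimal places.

38.32 psu

Neutral buoyancy requires −α(T_deep − T_surf) + β(S_deep − S_surf′) = 0.
S_surf′ = S_deep − (α/β)·ΔT = 38.54 − (1.7 × 10⁻⁴/7.7 × 10⁻⁴)·(+1.0) = 38.3192 psu.
Increase required: 38.3192 − 37.01 = 1.3092 psu.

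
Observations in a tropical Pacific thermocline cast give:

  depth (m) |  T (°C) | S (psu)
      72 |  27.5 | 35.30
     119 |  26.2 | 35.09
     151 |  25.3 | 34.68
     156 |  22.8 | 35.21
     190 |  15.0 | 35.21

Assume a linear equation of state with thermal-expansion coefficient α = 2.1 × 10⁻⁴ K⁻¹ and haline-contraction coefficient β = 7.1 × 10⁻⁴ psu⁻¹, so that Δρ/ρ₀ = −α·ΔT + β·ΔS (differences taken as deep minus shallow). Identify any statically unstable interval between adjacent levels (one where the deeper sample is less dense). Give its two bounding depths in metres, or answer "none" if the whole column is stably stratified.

Evaluate Δρ/ρ₀ = −αΔT + βΔS across each adjacent pair:
  72–119 m: −αΔT+βΔS = −(2.1 × 10⁻⁴)(-1.3)+(7.1 × 10⁻⁴)(-0.21) = 1.2 × 10⁻⁴ → stable
  119–151 m: −αΔT+βΔS = −(2.1 × 10⁻⁴)(-0.9)+(7.1 × 10⁻⁴)(-0.41) = -1.0 × 10⁻⁴ → UNSTABLE
  151–156 m: −αΔT+βΔS = −(2.1 × 10⁻⁴)(-2.5)+(7.1 × 10⁻⁴)(+0.53) = 9.0 × 10⁻⁴ → stable
  156–190 m: −αΔT+βΔS = −(2.1 × 10⁻⁴)(-7.8)+(7.1 × 10⁻⁴)(+0.00) = 1.6 × 10⁻³ → stable
The 119–151 m interval has Δρ < 0: lighter water underlies denser water.

119–151 m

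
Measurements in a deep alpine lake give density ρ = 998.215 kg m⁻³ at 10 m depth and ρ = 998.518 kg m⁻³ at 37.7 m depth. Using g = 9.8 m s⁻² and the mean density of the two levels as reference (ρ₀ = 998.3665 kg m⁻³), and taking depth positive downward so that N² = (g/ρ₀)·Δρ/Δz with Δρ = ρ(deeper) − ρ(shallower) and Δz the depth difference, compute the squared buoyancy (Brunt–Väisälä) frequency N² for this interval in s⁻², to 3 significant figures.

1.07 × 10⁻⁴ s⁻²

Δρ = 998.518 − 998.215 = 0.303 kg m⁻³ over Δz = 37.7 − 10 = 27.7 m.
N² = (9.8/998.3665) × (0.303/27.7) = 1.0737 × 10⁻⁴ s⁻² ≈ 1.07 × 10⁻⁴ s⁻².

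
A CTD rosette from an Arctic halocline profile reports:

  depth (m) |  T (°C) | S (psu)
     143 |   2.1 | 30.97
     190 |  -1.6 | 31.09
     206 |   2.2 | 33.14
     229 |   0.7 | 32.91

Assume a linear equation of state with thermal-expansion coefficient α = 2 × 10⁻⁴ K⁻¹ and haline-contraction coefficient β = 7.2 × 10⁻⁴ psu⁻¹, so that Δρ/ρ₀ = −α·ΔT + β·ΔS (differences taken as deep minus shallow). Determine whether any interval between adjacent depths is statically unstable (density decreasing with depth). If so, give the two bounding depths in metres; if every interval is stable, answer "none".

none

Evaluate Δρ/ρ₀ = −αΔT + βΔS across each adjacent pair:
  143–190 m: −αΔT+βΔS = −(2 × 10⁻⁴)(-3.7)+(7.2 × 10⁻⁴)(+0.12) = 8.3 × 10⁻⁴ → stable
  190–206 m: −αΔT+βΔS = −(2 × 10⁻⁴)(+3.8)+(7.2 × 10⁻⁴)(+2.05) = 7.2 × 10⁻⁴ → stable
  206–229 m: −αΔT+βΔS = −(2 × 10⁻⁴)(-1.5)+(7.2 × 10⁻⁴)(-0.23) = 1.3 × 10⁻⁴ → stable
Every interval has Δρ > 0: the column is stably stratified throughout.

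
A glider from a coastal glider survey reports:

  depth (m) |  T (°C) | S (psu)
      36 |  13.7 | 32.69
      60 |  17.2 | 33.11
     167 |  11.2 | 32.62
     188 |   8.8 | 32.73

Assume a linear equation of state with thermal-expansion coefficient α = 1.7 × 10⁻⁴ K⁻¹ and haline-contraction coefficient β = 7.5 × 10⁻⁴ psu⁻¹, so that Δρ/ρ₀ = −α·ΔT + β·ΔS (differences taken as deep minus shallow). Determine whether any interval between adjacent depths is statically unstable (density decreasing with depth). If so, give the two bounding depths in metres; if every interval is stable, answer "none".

36–60 m

Evaluate Δρ/ρ₀ = −αΔT + βΔS across each adjacent pair:
  36–60 m: −αΔT+βΔS = −(1.7 × 10⁻⁴)(+3.5)+(7.5 × 10⁻⁴)(+0.42) = -2.8 × 10⁻⁴ → UNSTABLE
  60–167 m: −αΔT+βΔS = −(1.7 × 10⁻⁴)(-6.0)+(7.5 × 10⁻⁴)(-0.49) = 6.5 × 10⁻⁴ → stable
  167–188 m: −αΔT+βΔS = −(1.7 × 10⁻⁴)(-2.4)+(7.5 × 10⁻⁴)(+0.11) = 4.9 × 10⁻⁴ → stable
The 36–60 m interval has Δρ < 0: lighter water underlies denser water.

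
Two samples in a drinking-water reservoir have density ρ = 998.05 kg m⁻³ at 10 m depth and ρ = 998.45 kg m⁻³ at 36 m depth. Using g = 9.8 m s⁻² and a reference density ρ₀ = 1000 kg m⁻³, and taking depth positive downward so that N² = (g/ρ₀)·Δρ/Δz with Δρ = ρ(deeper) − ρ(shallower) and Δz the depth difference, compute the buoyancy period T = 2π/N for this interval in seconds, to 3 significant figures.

512 s

Δρ = 998.45 − 998.05 = 0.40 kg m⁻³ over Δz = 36 − 10 = 26 m.
N² = (9.8/1000) × (0.40/26) = 1.5077 × 10⁻⁴ s⁻².
N = √(1.5077 × 10⁻⁴) = 0.012279 rad s⁻¹, so T = 2π/N = 511.70 s ≈ 512 s.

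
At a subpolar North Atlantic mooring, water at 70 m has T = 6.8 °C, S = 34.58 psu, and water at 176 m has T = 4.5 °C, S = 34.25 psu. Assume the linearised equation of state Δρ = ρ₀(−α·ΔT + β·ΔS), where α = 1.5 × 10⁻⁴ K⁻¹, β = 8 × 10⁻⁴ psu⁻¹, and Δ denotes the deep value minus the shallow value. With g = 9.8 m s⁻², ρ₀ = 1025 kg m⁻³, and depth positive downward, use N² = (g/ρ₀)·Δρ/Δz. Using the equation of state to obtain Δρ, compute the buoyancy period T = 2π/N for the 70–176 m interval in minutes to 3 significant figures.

ΔT = -2.3 K, ΔS = -0.33 psu (deep − shallow).
Δρ/ρ₀ = −αΔT + βΔS = 3.45 × 10⁻⁴ − 2.64 × 10⁻⁴ = 8.10 × 10⁻⁵, so Δρ ≈ 0.08302 kg m⁻³.
N² = (g/ρ₀)·Δρ/Δz = g·(Δρ/ρ₀)/Δz = 9.8 × 8.10 × 10⁻⁵ / 106 = 7.4887 × 10⁻⁶ s⁻².
N = √(7.4887 × 10⁻⁶) = 2.7365 × 10⁻³ rad s⁻¹ → T = 2π/N = 2.2961 × 10³ s = 38.268 min ≈ 38.3 min.

38.3 min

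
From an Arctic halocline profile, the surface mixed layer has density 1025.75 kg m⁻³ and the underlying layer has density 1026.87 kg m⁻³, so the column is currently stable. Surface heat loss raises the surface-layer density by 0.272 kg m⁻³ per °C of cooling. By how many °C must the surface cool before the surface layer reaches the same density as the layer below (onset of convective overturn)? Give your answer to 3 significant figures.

4.12 °C

Density deficit of the surface layer: 1026.87 − 1025.75 = 1.12 kg m⁻³.
Required change = 1.12 / 0.272 = 4.12 °C.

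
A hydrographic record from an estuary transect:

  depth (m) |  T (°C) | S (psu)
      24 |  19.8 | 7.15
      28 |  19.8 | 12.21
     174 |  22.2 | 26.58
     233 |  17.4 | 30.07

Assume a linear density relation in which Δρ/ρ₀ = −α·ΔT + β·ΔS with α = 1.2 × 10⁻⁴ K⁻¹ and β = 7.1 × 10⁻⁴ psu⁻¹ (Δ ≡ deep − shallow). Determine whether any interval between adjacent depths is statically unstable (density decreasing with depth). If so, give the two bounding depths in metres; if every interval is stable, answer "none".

Evaluate Δρ/ρ₀ = −αΔT + βΔS across each adjacent pair:
  24–28 m: −αΔT+βΔS = −(1.2 × 10⁻⁴)(+0.0)+(7.1 × 10⁻⁴)(+5.06) = 3.6 × 10⁻³ → stable
  28–174 m: −αΔT+βΔS = −(1.2 × 10⁻⁴)(+2.4)+(7.1 × 10⁻⁴)(+14.37) = 9.9 × 10⁻³ → stable
  174–233 m: −αΔT+βΔS = −(1.2 × 10⁻⁴)(-4.8)+(7.1 × 10⁻⁴)(+3.49) = 3.1 × 10⁻³ → stable
Every interval has Δρ > 0: the column is stably stratified throughout.

none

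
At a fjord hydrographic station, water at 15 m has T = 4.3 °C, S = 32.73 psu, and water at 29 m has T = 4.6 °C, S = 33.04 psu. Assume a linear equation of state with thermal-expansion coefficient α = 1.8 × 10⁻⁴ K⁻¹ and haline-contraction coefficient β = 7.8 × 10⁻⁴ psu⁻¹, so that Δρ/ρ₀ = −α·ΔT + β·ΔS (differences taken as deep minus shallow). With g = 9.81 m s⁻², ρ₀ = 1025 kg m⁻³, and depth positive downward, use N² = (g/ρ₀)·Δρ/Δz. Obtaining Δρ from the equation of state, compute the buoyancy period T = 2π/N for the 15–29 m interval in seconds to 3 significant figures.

548 s

ΔT = +0.3 K, ΔS = +0.31 psu (deep − shallow).
Δρ/ρ₀ = −αΔT + βΔS = -5.40 × 10⁻⁵ + 2.418 × 10⁻⁴ = 1.878 × 10⁻⁴, so Δρ ≈ 0.1925 kg m⁻³.
N² = (g/ρ₀)·Δρ/Δz = g·(Δρ/ρ₀)/Δz = 9.81 × 1.878 × 10⁻⁴ / 14 = 1.3159 × 10⁻⁴ s⁻².
N = √(1.3159 × 10⁻⁴) = 0.011471 rad s⁻¹ → T = 2π/N = 547.75 s ≈ 548 s.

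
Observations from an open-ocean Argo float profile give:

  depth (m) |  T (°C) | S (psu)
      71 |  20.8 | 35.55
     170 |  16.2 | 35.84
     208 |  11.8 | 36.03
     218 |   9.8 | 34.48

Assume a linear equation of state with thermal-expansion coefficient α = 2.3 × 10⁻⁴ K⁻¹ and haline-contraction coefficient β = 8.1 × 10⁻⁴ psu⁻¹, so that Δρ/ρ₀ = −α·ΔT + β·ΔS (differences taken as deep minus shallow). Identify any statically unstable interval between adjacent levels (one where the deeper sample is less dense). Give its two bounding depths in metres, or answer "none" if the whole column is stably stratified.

Evaluate Δρ/ρ₀ = −αΔT + βΔS across each adjacent pair:
  71–170 m: −αΔT+βΔS = −(2.3 × 10⁻⁴)(-4.6)+(8.1 × 10⁻⁴)(+0.29) = 1.3 × 10⁻³ → stable
  170–208 m: −αΔT+βΔS = −(2.3 × 10⁻⁴)(-4.4)+(8.1 × 10⁻⁴)(+0.19) = 1.2 × 10⁻³ → stable
  208–218 m: −αΔT+βΔS = −(2.3 × 10⁻⁴)(-2.0)+(8.1 × 10⁻⁴)(-1.55) = -8.0 × 10⁻⁴ → UNSTABLE
The 208–218 m interval has Δρ < 0: lighter water underlies denser water.

208–218 m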